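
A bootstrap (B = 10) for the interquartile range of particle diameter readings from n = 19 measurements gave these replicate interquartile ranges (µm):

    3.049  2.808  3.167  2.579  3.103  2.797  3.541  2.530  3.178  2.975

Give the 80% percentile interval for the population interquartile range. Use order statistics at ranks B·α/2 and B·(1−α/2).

Sorted replicates: 2.530, 2.579, 2.797, 2.808, 2.975, 3.049, 3.103, 3.167, 3.178, 3.541
α = 0.20; lower rank = 10 × 0.100 = 1; upper rank = 10 × 0.900 = 9.
The 1st smallest replicate is 2.530; the 9th is 3.178.

(2.530, 3.178)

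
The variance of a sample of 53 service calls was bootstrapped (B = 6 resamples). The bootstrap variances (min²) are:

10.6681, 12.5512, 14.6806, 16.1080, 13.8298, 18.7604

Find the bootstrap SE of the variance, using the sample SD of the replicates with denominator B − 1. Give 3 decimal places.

SE* = 2.817

Bootstrap SE is the standard deviation of the 6 replicate variances.
Mean of replicates: (10.6681 + 12.5512 + 14.6806 + 16.1080 + 13.8298 + 18.7604) / 6 = 86.59810 / 6 = 14.43302
Sum of squared deviations: (−3.76492)² + (−1.88182)² + (+0.24758)² + (+1.67498)² + (−0.60322)² + (+4.32738)² = 39.67282
Variance = 39.67282 / 5 = 7.93456
SE* = √7.93456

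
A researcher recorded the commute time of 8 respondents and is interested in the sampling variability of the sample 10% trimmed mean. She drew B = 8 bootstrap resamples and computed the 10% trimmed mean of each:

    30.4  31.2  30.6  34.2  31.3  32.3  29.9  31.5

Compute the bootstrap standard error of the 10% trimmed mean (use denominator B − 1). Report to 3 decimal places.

SE* = 1.341

Bootstrap SE is the standard deviation of the 8 replicate 10% trimmed means.
Mean of replicates: (30.4 + 31.2 + 30.6 + 34.2 + 31.3 + 32.3 + 29.9 + 31.5) / 8 = 251.4000 / 8 = 31.4250
Sum of squared deviations: (−1.0250)² + (−0.2250)² + (−0.8250)² + (+2.7750)² + (−0.1250)² + (+0.8750)² + (−1.5250)² + (+0.0750)² = 12.5950
Variance = 12.5950 / 7 = 1.7993
SE* = √1.7993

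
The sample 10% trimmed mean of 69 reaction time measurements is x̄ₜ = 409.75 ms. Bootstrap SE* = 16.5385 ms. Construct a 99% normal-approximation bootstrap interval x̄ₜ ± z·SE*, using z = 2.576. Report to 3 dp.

(367.147, 452.353)

Margin = 2.576 × 16.5385 = 42.6032
Interval: 409.75 ± 42.6032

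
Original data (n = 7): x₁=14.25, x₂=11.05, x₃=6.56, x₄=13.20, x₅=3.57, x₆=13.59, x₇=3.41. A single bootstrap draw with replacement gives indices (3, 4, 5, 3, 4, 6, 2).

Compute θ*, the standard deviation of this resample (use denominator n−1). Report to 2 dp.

θ* = 4.06

Resample values: 6.56, 13.20, 3.57, 6.56, 13.20, 13.59, 11.05.
Mean = 9.6757; sum of squared deviations = 98.7466
s² = 98.7466 / 6 = 16.4578
s = √16.4578 = 4.06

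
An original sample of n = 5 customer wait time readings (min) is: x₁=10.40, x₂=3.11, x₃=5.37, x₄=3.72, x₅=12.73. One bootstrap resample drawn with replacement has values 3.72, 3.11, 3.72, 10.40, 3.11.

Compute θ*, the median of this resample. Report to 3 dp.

θ* = 3.720

Sorted: 3.11, 3.11, 3.72, 3.72, 10.40
Median = middle value = 3.720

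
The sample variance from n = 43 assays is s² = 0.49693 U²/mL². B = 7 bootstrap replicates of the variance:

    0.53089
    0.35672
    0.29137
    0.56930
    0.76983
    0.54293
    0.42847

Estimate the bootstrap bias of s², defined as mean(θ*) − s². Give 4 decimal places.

bias = +0.0016

mean(θ*) = (0.53089 + 0.35672 + 0.29137 + 0.56930 + 0.76983 + 0.54293 + 0.42847) / 7 = 0.49850
bias = 0.49850 − 0.49693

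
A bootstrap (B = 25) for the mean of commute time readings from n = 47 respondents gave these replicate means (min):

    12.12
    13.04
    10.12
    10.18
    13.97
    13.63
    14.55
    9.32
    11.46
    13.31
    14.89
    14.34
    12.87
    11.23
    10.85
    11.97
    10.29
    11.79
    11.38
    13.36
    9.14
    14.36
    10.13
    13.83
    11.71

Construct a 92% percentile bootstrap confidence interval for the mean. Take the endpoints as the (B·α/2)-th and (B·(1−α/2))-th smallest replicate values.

(9.14, 14.55)

Sorted replicates: 9.14, 9.32, 10.12, 10.13, 10.18, 10.29, 10.85, 11.23, 11.38, 11.46, 11.71, 11.79, 11.97, 12.12, 12.87, 13.04, 13.31, 13.36, 13.63, 13.83, 13.97, 14.34, 14.36, 14.55, 14.89
α = 0.08; lower rank = 25 × 0.040 = 1; upper rank = 25 × 0.960 = 24.
The 1st smallest replicate is 9.14; the 24th is 14.55.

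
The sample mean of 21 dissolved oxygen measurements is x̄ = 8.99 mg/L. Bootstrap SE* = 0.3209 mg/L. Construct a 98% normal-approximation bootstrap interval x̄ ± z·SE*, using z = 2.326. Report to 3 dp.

Margin = 2.326 × 0.3209 = 0.7464
Interval: 8.99 ± 0.7464

(8.244, 9.736)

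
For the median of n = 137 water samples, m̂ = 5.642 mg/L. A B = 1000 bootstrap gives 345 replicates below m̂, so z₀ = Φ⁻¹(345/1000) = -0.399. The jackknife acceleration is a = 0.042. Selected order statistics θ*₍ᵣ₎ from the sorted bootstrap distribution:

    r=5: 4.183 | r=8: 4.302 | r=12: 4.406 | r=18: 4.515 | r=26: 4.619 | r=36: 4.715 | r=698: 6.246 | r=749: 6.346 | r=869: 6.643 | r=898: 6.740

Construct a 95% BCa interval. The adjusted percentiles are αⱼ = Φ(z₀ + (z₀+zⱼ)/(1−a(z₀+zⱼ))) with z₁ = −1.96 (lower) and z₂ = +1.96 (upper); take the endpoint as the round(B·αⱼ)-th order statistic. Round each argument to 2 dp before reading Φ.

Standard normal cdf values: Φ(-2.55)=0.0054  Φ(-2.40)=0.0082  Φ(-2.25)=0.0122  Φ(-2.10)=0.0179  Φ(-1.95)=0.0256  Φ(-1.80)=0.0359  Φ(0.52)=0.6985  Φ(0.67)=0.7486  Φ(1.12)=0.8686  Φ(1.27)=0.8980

(4.183, 6.740)

Lower: z₀ + z₁ = -0.399 + (-1.960) = -2.359; 1 − a(z₀+z₁) = 1 − (0.042)(-2.359) = 1.0991; argument = -0.399 + (-2.359)/1.0991 = -2.5453 → -2.55.
α₁ = Φ(-2.55) = 0.0054; rank = round(1000 × 0.0054) = 5; θ*₍5₎ = 4.183.
Upper: z₀ + z₂ = 1.561; 1 − a(z₀+z₂) = 0.9344; argument = 1.2715 → 1.27; α₂ = 0.8980; rank = 898; θ*₍898₎ = 6.740.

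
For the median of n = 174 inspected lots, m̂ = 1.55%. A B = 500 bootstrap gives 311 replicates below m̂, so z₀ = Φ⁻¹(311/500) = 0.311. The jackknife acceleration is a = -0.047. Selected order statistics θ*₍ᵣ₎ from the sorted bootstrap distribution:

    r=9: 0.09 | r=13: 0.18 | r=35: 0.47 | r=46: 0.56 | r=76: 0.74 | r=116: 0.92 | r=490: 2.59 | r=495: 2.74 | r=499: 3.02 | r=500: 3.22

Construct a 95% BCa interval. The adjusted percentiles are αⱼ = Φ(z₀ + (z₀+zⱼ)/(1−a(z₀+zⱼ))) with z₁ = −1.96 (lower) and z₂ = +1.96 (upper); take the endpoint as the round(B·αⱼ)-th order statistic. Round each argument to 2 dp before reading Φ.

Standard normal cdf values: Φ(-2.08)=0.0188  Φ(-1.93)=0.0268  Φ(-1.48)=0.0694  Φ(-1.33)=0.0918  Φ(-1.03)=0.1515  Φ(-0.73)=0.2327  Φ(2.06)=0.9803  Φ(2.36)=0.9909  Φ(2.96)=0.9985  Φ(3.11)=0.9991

Lower: z₀ + z₁ = 0.311 + (-1.960) = -1.649; 1 − a(z₀+z₁) = 1 − (-0.047)(-1.649) = 0.9225; argument = 0.311 + (-1.649)/0.9225 = -1.4765 → -1.48.
α₁ = Φ(-1.48) = 0.0694; rank = round(500 × 0.0694) = 35; θ*₍35₎ = 0.47.
Upper: z₀ + z₂ = 2.271; 1 − a(z₀+z₂) = 1.1067; argument = 2.3630 → 2.36; α₂ = 0.9909; rank = 495; θ*₍495₎ = 2.74.

(0.47, 2.74)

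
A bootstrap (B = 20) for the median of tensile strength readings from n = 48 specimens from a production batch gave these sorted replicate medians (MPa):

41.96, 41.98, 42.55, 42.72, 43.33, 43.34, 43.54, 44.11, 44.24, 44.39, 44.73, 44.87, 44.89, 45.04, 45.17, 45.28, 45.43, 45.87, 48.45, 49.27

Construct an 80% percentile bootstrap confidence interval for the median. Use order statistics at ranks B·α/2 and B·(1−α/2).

α = 0.20; lower rank = 20 × 0.100 = 2; upper rank = 20 × 0.900 = 18.
The 2nd smallest replicate is 41.98; the 18th is 45.87.

(41.98, 45.87)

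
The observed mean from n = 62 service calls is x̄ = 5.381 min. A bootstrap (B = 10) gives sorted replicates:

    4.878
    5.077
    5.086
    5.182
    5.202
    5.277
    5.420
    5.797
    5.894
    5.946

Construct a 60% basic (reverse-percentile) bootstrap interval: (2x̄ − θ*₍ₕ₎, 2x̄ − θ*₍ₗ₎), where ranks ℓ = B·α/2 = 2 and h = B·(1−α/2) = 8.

Percentile endpoints at ranks 2 and 8: θ*₍2₎ = 5.077, θ*₍8₎ = 5.797.
Basic interval reflects these around x̄:
  lower = 2 × 5.381 − 5.797 = 4.965
  upper = 2 × 5.381 − 5.077 = 5.685

(4.965, 5.685)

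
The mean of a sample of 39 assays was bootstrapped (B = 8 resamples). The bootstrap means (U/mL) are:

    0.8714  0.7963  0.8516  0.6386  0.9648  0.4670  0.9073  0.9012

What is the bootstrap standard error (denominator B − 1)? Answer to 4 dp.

Bootstrap SE is the standard deviation of the 8 replicate means.
Mean of replicates: (0.8714 + 0.7963 + 0.8516 + 0.6386 + 0.9648 + 0.4670 + 0.9073 + 0.9012) / 8 = 6.39820 / 8 = 0.79978
Sum of squared deviations: (+0.07162)² + (−0.00348)² + (+0.05183)² + (−0.16118)² + (+0.16502)² + (−0.33277)² + (+0.10752)² + (+0.10142)² = 0.19363
Variance = 0.19363 / 7 = 0.02766
SE* = √0.02766

SE* = 0.1663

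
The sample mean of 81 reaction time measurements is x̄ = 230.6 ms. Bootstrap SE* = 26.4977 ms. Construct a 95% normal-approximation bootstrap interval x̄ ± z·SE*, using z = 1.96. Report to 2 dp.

(178.66, 282.54)

Margin = 1.96 × 26.4977 = 51.935
Interval: 230.6 ± 51.935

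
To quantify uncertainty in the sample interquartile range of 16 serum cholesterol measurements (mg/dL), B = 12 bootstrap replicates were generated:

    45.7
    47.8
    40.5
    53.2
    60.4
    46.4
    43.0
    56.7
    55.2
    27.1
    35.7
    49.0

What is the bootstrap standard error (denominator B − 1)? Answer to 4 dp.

SE* = 9.3763

Bootstrap SE is the standard deviation of the 12 replicate interquartile ranges.
Mean of replicates: (45.7 + 47.8 + 40.5 + 53.2 + 60.4 + 46.4 + 43.0 + 56.7 + 55.2 + 27.1 + 35.7 + 49.0) / 12 = 560.70000 / 12 = 46.72500
Sum of squared deviations: (−1.02500)² + (+1.07500)² + (−6.22500)² + (+6.47500)² + (+13.67500)² + (−0.32500)² + (−3.72500)² + (+9.97500)² + (+8.47500)² + (−19.62500)² + (−11.02500)² + (+2.27500)² = 967.06250
Variance = 967.06250 / 11 = 87.91477
SE* = √87.91477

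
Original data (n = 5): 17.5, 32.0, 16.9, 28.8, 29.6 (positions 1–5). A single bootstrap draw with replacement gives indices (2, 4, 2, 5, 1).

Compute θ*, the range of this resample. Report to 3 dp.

Resample values: 32.0, 28.8, 32.0, 29.6, 17.5.
Range = 32.0 − 17.5 = 14.500

θ* = 14.500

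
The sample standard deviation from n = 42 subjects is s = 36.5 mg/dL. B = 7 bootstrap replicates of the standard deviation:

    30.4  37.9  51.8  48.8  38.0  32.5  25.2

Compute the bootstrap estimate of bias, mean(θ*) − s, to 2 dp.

mean(θ*) = (30.4 + 37.9 + 51.8 + 48.8 + 38.0 + 32.5 + 25.2) / 7 = 37.800
bias = 37.800 − 36.5

bias = +1.30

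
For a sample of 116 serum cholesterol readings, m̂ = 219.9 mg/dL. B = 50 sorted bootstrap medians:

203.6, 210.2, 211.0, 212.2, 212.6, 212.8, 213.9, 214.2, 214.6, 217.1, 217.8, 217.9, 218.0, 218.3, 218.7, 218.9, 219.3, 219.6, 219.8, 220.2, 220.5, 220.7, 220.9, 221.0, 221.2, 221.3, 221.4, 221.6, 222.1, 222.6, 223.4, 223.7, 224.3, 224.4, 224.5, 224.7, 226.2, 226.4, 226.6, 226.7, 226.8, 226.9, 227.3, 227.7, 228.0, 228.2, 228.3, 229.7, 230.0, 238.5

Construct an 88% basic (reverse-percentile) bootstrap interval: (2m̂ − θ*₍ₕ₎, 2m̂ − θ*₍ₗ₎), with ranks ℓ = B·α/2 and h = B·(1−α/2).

(211.5, 228.8)

Percentile endpoints at ranks 3 and 47: θ*₍3₎ = 211.0, θ*₍47₎ = 228.3.
Basic interval reflects these around m̂:
  lower = 2 × 219.9 − 228.3 = 211.5
  upper = 2 × 219.9 − 211.0 = 228.8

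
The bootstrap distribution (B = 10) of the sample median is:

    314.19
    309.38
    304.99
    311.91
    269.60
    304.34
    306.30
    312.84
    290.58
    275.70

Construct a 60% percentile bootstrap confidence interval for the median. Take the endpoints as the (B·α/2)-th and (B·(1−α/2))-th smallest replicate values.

(275.70, 311.91)

Sorted replicates: 269.60, 275.70, 290.58, 304.34, 304.99, 306.30, 309.38, 311.91, 312.84, 314.19
α = 0.40; lower rank = 10 × 0.200 = 2; upper rank = 10 × 0.800 = 8.
The 2nd smallest replicate is 275.70; the 8th is 311.91.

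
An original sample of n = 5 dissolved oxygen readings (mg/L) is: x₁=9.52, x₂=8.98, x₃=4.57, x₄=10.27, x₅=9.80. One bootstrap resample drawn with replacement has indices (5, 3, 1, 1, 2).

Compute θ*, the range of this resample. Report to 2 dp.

Resample values: 9.80, 4.57, 9.52, 9.52, 8.98.
Range = 9.80 − 4.57 = 5.23

θ* = 5.23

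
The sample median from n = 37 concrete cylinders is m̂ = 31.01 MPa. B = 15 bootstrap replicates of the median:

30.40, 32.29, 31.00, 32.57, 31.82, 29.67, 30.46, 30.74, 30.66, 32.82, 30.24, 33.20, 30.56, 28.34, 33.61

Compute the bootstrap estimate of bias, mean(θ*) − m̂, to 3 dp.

bias = +0.215

mean(θ*) = (30.40 + 32.29 + 31.00 + 32.57 + 31.82 + 29.67 + 30.46 + 30.74 + 30.66 + 32.82 + 30.24 + 33.20 + 30.56 + 28.34 + 33.61) / 15 = 31.2253
bias = 31.2253 − 31.01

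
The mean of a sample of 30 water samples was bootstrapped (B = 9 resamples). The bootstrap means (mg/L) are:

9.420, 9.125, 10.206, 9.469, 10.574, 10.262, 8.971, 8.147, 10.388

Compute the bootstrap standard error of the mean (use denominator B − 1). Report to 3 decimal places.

Bootstrap SE is the standard deviation of the 9 replicate means.
Mean of replicates: (9.420 + 9.125 + 10.206 + 9.469 + 10.574 + 10.262 + 8.971 + 8.147 + 10.388) / 9 = 86.5620 / 9 = 9.6180
Sum of squared deviations: (−0.1980)² + (−0.4930)² + (+0.5880)² + (−0.1490)² + (+0.9560)² + (+0.6440)² + (−0.6470)² + (−1.4710)² + (+0.7700)² = 5.1542
Variance = 5.1542 / 8 = 0.6443
SE* = √0.6443

SE* = 0.803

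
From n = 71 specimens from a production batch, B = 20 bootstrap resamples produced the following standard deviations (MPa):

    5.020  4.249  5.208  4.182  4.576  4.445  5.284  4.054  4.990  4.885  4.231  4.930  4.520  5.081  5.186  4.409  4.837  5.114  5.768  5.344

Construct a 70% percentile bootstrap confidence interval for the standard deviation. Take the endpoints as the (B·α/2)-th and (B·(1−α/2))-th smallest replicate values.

(4.231, 5.208)

Sorted replicates: 4.054, 4.182, 4.231, 4.249, 4.409, 4.445, 4.520, 4.576, 4.837, 4.885, 4.930, 4.990, 5.020, 5.081, 5.114, 5.186, 5.208, 5.284, 5.344, 5.768
α = 0.30; lower rank = 20 × 0.150 = 3; upper rank = 20 × 0.850 = 17.
The 3rd smallest replicate is 4.231; the 17th is 5.208.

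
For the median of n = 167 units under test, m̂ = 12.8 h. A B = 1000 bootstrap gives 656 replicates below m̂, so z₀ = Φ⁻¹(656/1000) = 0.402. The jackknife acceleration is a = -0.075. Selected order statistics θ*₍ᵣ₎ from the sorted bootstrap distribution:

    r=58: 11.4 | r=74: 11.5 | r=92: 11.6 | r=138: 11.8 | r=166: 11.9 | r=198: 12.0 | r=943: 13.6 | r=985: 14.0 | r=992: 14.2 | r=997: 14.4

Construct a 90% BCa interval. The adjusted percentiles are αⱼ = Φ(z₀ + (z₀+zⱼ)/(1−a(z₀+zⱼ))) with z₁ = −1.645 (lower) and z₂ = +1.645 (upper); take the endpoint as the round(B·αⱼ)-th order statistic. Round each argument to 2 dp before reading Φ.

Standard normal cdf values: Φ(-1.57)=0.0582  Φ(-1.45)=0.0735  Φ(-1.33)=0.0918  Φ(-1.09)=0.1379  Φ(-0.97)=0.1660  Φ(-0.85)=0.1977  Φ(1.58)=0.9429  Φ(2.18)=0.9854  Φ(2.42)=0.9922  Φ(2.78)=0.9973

Lower: z₀ + z₁ = 0.402 + (-1.645) = -1.243; 1 − a(z₀+z₁) = 1 − (-0.075)(-1.243) = 0.9068; argument = 0.402 + (-1.243)/0.9068 = -0.9688 → -0.97.
α₁ = Φ(-0.97) = 0.1660; rank = round(1000 × 0.1660) = 166; θ*₍166₎ = 11.9.
Upper: z₀ + z₂ = 2.047; 1 − a(z₀+z₂) = 1.1535; argument = 2.1766 → 2.18; α₂ = 0.9854; rank = 985; θ*₍985₎ = 14.0.

(11.9, 14.0)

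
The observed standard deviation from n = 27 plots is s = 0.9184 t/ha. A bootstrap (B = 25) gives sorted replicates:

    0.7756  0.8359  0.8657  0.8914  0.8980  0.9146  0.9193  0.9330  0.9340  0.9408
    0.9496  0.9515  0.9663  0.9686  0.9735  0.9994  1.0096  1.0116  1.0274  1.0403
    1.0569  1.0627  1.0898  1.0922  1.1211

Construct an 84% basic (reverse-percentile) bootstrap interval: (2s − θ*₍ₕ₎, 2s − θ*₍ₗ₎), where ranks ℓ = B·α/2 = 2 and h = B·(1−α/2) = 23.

Percentile endpoints at ranks 2 and 23: θ*₍2₎ = 0.8359, θ*₍23₎ = 1.0898.
Basic interval reflects these around s:
  lower = 2 × 0.9184 − 1.0898 = 0.7470
  upper = 2 × 0.9184 − 0.8359 = 1.0009

(0.7470, 1.0009)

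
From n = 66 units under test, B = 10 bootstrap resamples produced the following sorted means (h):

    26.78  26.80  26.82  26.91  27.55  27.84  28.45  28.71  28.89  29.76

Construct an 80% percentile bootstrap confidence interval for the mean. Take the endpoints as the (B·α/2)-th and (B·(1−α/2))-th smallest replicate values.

α = 0.20; lower rank = 10 × 0.100 = 1; upper rank = 10 × 0.900 = 9.
The 1st smallest replicate is 26.78; the 9th is 28.89.

(26.78, 28.89)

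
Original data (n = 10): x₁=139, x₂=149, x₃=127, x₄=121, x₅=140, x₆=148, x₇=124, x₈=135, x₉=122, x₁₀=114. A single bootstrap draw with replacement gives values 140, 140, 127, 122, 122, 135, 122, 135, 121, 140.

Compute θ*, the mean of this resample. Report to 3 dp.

θ* = 130.400

Mean = (140 + 140 + 127 + 122 + 122 + 135 + 122 + 135 + 121 + 140) / 10 = 1304.0 / 10 = 130.400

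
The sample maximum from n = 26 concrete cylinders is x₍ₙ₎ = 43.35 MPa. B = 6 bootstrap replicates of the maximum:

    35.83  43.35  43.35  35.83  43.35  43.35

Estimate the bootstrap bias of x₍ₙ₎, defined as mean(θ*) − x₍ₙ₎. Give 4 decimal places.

mean(θ*) = (35.83 + 43.35 + 43.35 + 35.83 + 43.35 + 43.35) / 6 = 40.84333
bias = 40.84333 − 43.35

bias = −2.5067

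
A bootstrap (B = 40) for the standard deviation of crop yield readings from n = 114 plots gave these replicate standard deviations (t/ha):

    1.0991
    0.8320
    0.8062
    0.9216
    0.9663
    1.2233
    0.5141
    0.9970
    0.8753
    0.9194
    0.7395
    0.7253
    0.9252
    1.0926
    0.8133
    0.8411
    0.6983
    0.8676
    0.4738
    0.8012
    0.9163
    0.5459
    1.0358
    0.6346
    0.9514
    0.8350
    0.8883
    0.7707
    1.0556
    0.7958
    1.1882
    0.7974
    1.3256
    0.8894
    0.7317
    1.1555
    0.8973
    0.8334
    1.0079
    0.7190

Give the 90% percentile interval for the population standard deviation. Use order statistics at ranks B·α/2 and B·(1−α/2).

(0.5141, 1.1882)

Sorted replicates: 0.4738, 0.5141, 0.5459, 0.6346, 0.6983, 0.7190, 0.7253, 0.7317, 0.7395, 0.7707, 0.7958, 0.7974, 0.8012, 0.8062, 0.8133, 0.8320, 0.8334, 0.8350, 0.8411, 0.8676, 0.8753, 0.8883, 0.8894, 0.8973, 0.9163, 0.9194, 0.9216, 0.9252, 0.9514, 0.9663, 0.9970, 1.0079, 1.0358, 1.0556, 1.0926, 1.0991, 1.1555, 1.1882, 1.2233, 1.3256
α = 0.10; lower rank = 40 × 0.050 = 2; upper rank = 40 × 0.950 = 38.
The 2nd smallest replicate is 0.5141; the 38th is 1.1882.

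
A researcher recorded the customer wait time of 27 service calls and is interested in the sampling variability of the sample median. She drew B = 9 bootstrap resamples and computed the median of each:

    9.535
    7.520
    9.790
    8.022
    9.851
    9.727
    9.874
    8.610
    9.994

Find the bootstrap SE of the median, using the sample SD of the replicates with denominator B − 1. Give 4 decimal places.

Bootstrap SE is the standard deviation of the 9 replicate medians.
Mean of replicates: (9.535 + 7.520 + 9.790 + 8.022 + 9.851 + 9.727 + 9.874 + 8.610 + 9.994) / 9 = 82.92300 / 9 = 9.21367
Sum of squared deviations: (+0.32133)² + (−1.69367)² + (+0.57633)² + (−1.19167)² + (+0.63733)² + (+0.51333)² + (+0.66033)² + (−0.60367)² + (+0.78033)² = 6.80307
Variance = 6.80307 / 8 = 0.85038
SE* = √0.85038

SE* = 0.9222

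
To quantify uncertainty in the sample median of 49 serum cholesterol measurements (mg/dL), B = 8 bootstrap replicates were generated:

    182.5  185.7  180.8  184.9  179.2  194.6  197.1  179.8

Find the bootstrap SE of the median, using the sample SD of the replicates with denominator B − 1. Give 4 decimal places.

SE* = 6.7717

Bootstrap SE is the standard deviation of the 8 replicate medians.
Mean of replicates: (182.5 + 185.7 + 180.8 + 184.9 + 179.2 + 194.6 + 197.1 + 179.8) / 8 = 1484.60000 / 8 = 185.57500
Sum of squared deviations: (−3.07500)² + (+0.12500)² + (−4.77500)² + (−0.67500)² + (−6.37500)² + (+9.02500)² + (+11.52500)² + (−5.77500)² = 320.99500
Variance = 320.99500 / 7 = 45.85643
SE* = √45.85643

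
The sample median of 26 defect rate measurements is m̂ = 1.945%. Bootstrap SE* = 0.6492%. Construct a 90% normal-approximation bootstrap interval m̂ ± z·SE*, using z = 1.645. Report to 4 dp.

(0.8771, 3.0129)

Margin = 1.645 × 0.6492 = 1.06793
Interval: 1.945 ± 1.06793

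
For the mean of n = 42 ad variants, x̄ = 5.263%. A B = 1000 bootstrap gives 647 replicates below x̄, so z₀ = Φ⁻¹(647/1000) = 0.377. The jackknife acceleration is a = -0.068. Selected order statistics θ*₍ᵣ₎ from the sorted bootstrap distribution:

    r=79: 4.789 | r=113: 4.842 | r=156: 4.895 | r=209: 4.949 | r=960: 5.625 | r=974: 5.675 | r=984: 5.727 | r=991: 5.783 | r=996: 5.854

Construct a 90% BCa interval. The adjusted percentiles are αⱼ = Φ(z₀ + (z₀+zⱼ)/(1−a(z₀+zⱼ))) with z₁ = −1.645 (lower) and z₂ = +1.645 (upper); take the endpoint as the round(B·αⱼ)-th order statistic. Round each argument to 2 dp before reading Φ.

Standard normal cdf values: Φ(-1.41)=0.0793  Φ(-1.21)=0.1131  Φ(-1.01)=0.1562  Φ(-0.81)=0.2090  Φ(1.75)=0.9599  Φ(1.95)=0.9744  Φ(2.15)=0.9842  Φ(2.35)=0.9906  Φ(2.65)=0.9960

Lower: z₀ + z₁ = 0.377 + (-1.645) = -1.268; 1 − a(z₀+z₁) = 1 − (-0.068)(-1.268) = 0.9138; argument = 0.377 + (-1.268)/0.9138 = -1.0106 → -1.01.
α₁ = Φ(-1.01) = 0.1562; rank = round(1000 × 0.1562) = 156; θ*₍156₎ = 4.895.
Upper: z₀ + z₂ = 2.022; 1 − a(z₀+z₂) = 1.1375; argument = 2.1546 → 2.15; α₂ = 0.9842; rank = 984; θ*₍984₎ = 5.727.

(4.895, 5.727)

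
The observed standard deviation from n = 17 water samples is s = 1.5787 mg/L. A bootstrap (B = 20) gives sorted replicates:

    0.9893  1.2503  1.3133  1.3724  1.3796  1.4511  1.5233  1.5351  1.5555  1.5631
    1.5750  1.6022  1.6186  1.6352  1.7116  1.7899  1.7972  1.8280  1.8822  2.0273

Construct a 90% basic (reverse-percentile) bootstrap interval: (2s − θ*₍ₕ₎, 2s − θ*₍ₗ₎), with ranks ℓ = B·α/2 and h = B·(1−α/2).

Percentile endpoints at ranks 1 and 19: θ*₍1₎ = 0.9893, θ*₍19₎ = 1.8822.
Basic interval reflects these around s:
  lower = 2 × 1.5787 − 1.8822 = 1.2752
  upper = 2 × 1.5787 − 0.9893 = 2.1681

(1.2752, 2.1681)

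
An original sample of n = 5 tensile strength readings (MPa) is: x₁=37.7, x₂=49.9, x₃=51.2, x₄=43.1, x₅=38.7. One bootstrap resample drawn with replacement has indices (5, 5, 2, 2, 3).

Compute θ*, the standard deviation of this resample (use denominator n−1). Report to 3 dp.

Resample values: 38.7, 38.7, 49.9, 49.9, 51.2.
Mean = 45.6800; sum of squared deviations = 163.5280
s² = 163.5280 / 4 = 40.8820
s = √40.8820 = 6.394

θ* = 6.394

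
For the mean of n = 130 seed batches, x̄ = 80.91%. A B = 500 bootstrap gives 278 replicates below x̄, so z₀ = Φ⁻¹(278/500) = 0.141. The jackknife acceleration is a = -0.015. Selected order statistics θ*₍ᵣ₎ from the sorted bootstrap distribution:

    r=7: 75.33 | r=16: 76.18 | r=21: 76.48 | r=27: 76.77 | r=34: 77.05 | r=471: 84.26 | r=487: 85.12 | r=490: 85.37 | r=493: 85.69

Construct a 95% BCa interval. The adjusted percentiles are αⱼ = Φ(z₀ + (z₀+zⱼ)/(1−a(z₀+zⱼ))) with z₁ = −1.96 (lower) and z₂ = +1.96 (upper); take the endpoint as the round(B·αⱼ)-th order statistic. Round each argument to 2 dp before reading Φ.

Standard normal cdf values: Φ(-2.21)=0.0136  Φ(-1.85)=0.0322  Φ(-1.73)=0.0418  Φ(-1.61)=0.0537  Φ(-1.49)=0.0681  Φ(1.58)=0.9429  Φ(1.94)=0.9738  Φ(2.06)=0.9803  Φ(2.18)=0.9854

(76.48, 85.69)

Lower: z₀ + z₁ = 0.141 + (-1.960) = -1.819; 1 − a(z₀+z₁) = 1 − (-0.015)(-1.819) = 0.9727; argument = 0.141 + (-1.819)/0.9727 = -1.7290 → -1.73.
α₁ = Φ(-1.73) = 0.0418; rank = round(500 × 0.0418) = 21; θ*₍21₎ = 76.48.
Upper: z₀ + z₂ = 2.101; 1 − a(z₀+z₂) = 1.0315; argument = 2.1778 → 2.18; α₂ = 0.9854; rank = 493; θ*₍493₎ = 85.69.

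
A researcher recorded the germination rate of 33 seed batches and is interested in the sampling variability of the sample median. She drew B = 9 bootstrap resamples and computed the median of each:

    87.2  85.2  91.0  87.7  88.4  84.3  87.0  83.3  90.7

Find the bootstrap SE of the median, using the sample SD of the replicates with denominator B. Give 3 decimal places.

Bootstrap SE is the standard deviation of the 9 replicate medians.
Mean of replicates: (87.2 + 85.2 + 91.0 + 87.7 + 88.4 + 84.3 + 87.0 + 83.3 + 90.7) / 9 = 784.8000 / 9 = 87.2000
Sum of squared deviations: (+0.0000)² + (−2.0000)² + (+3.8000)² + (+0.5000)² + (+1.2000)² + (−2.9000)² + (−0.2000)² + (−3.9000)² + (+3.5000)² = 56.0400
Variance = 56.0400 / 9 = 6.2267
SE* = √6.2267

SE* = 2.495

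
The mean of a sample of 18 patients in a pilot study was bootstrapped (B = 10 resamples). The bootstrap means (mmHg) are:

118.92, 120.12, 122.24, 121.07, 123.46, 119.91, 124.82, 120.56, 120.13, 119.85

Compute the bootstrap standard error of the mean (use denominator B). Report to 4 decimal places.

Bootstrap SE is the standard deviation of the 10 replicate means.
Mean of replicates: (118.92 + 120.12 + 122.24 + 121.07 + 123.46 + 119.91 + 124.82 + 120.56 + 120.13 + 119.85) / 10 = 1211.08000 / 10 = 121.10800
Sum of squared deviations: (−2.18800)² + (−0.98800)² + (+1.13200)² + (−0.03800)² + (+2.35200)² + (−1.19800)² + (+3.71200)² + (−0.54800)² + (−0.97800)² + (−1.25800)² = 30.63176
Variance = 30.63176 / 10 = 3.06318
SE* = √3.06318

SE* = 1.7502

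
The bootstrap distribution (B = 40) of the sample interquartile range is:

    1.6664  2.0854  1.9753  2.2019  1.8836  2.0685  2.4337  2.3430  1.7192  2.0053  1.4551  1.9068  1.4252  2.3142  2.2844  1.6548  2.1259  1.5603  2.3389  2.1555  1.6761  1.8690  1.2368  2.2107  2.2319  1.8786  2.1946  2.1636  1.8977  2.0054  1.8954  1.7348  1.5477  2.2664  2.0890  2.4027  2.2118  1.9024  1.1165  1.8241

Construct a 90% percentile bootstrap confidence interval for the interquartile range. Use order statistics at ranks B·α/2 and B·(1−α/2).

(1.2368, 2.3430)

Sorted replicates: 1.1165, 1.2368, 1.4252, 1.4551, 1.5477, 1.5603, 1.6548, 1.6664, 1.6761, 1.7192, 1.7348, 1.8241, 1.8690, 1.8786, 1.8836, 1.8954, 1.8977, 1.9024, 1.9068, 1.9753, 2.0053, 2.0054, 2.0685, 2.0854, 2.0890, 2.1259, 2.1555, 2.1636, 2.1946, 2.2019, 2.2107, 2.2118, 2.2319, 2.2664, 2.2844, 2.3142, 2.3389, 2.3430, 2.4027, 2.4337
α = 0.10; lower rank = 40 × 0.050 = 2; upper rank = 40 × 0.950 = 38.
The 2nd smallest replicate is 1.2368; the 38th is 2.3430.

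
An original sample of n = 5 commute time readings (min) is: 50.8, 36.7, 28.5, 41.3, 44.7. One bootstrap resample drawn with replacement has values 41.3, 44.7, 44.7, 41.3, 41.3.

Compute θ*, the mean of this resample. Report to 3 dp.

θ* = 42.660

Mean = (41.3 + 44.7 + 44.7 + 41.3 + 41.3) / 5 = 213.30 / 5 = 42.660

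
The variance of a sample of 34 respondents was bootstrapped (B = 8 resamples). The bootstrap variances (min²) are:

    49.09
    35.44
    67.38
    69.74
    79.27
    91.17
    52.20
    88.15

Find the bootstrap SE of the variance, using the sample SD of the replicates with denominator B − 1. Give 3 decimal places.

Bootstrap SE is the standard deviation of the 8 replicate variances.
Mean of replicates: (49.09 + 35.44 + 67.38 + 69.74 + 79.27 + 91.17 + 52.20 + 88.15) / 8 = 532.4400 / 8 = 66.5550
Sum of squared deviations: (−17.4650)² + (−31.1150)² + (+0.8250)² + (+3.1850)² + (+12.7150)² + (+24.6150)² + (−14.3550)² + (+21.5950)² = 2723.9738
Variance = 2723.9738 / 7 = 389.1391
SE* = √389.1391

SE* = 19.727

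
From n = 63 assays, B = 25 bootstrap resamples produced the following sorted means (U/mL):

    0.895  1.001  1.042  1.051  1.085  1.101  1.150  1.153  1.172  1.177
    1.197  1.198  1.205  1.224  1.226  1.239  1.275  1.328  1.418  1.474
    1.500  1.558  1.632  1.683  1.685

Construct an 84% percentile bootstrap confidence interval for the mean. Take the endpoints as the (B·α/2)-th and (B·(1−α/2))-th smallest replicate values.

(1.001, 1.632)

α = 0.16; lower rank = 25 × 0.080 = 2; upper rank = 25 × 0.920 = 23.
The 2nd smallest replicate is 1.001; the 23rd is 1.632.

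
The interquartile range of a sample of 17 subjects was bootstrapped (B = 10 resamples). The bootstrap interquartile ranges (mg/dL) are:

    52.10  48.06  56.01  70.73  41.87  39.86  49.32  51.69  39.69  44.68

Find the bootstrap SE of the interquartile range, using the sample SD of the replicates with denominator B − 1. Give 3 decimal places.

SE* = 9.293

Bootstrap SE is the standard deviation of the 10 replicate interquartile ranges.
Mean of replicates: (52.10 + 48.06 + 56.01 + 70.73 + 41.87 + 39.86 + 49.32 + 51.69 + 39.69 + 44.68) / 10 = 494.0100 / 10 = 49.4010
Sum of squared deviations: (+2.6990)² + (−1.3410)² + (+6.6090)² + (+21.3290)² + (−7.5310)² + (−9.5410)² + (−0.0810)² + (+2.2890)² + (−9.7110)² + (−4.7210)² = 777.2721
Variance = 777.2721 / 9 = 86.3636
SE* = √86.3636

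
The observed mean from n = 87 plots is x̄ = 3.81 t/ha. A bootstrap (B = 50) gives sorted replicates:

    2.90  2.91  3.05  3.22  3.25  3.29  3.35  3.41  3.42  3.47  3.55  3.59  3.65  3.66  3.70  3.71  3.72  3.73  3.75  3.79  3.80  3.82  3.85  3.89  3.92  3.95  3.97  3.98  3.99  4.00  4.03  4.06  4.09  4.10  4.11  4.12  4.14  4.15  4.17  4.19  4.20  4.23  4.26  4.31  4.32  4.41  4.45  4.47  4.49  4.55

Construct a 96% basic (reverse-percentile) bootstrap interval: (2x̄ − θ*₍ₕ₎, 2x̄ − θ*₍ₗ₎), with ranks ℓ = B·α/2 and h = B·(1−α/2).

Percentile endpoints at ranks 1 and 49: θ*₍1₎ = 2.90, θ*₍49₎ = 4.49.
Basic interval reflects these around x̄:
  lower = 2 × 3.81 − 4.49 = 3.13
  upper = 2 × 3.81 − 2.90 = 4.72

(3.13, 4.72)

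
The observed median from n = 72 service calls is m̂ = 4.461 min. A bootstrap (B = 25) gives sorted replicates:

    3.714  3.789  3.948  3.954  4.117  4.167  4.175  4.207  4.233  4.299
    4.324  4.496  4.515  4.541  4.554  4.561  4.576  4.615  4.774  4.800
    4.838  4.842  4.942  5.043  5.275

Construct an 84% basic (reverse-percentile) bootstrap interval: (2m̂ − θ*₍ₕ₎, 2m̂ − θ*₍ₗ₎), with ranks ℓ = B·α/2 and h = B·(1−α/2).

Percentile endpoints at ranks 2 and 23: θ*₍2₎ = 3.789, θ*₍23₎ = 4.942.
Basic interval reflects these around m̂:
  lower = 2 × 4.461 − 4.942 = 3.980
  upper = 2 × 4.461 − 3.789 = 5.133

(3.980, 5.133)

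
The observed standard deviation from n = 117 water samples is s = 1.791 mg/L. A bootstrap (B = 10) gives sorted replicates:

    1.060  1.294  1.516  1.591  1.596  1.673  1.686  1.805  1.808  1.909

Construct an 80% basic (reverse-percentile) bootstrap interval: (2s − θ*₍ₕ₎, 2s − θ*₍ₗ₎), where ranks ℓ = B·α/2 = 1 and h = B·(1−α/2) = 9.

Percentile endpoints at ranks 1 and 9: θ*₍1₎ = 1.060, θ*₍9₎ = 1.808.
Basic interval reflects these around s:
  lower = 2 × 1.791 − 1.808 = 1.774
  upper = 2 × 1.791 − 1.060 = 2.522

(1.774, 2.522)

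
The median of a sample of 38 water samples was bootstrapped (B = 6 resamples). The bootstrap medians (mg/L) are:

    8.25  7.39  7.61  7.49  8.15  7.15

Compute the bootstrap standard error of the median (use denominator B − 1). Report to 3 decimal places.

Bootstrap SE is the standard deviation of the 6 replicate medians.
Mean of replicates: (8.25 + 7.39 + 7.61 + 7.49 + 8.15 + 7.15) / 6 = 46.0400 / 6 = 7.6733
Sum of squared deviations: (+0.5767)² + (−0.2833)² + (−0.0633)² + (−0.1833)² + (+0.4767)² + (−0.5233)² = 0.9515
Variance = 0.9515 / 5 = 0.1903
SE* = √0.1903

SE* = 0.436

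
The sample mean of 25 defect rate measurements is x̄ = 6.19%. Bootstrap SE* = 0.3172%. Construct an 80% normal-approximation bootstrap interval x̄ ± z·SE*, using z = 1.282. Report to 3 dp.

Margin = 1.282 × 0.3172 = 0.4067
Interval: 6.19 ± 0.4067

(5.783, 6.597)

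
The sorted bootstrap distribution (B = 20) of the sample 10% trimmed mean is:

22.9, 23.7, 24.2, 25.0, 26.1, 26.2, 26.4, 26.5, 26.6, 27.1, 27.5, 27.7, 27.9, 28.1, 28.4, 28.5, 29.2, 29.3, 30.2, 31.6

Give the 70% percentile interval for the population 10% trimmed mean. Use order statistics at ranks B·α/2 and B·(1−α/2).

α = 0.30; lower rank = 20 × 0.150 = 3; upper rank = 20 × 0.850 = 17.
The 3rd smallest replicate is 24.2; the 17th is 29.2.

(24.2, 29.2)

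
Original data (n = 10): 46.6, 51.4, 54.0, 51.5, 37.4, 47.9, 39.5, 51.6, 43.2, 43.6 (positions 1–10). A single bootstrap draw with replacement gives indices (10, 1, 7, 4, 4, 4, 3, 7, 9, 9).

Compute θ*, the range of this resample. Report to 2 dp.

θ* = 14.50

Resample values: 43.6, 46.6, 39.5, 51.5, 51.5, 51.5, 54.0, 39.5, 43.2, 43.2.
Range = 54.0 − 39.5 = 14.50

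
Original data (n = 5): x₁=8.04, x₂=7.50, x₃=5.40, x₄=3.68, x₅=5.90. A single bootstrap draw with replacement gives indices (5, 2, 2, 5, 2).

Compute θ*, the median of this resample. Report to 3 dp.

Resample values: 5.90, 7.50, 7.50, 5.90, 7.50.
Sorted: 5.90, 5.90, 7.50, 7.50, 7.50
Median = middle value = 7.500

θ* = 7.500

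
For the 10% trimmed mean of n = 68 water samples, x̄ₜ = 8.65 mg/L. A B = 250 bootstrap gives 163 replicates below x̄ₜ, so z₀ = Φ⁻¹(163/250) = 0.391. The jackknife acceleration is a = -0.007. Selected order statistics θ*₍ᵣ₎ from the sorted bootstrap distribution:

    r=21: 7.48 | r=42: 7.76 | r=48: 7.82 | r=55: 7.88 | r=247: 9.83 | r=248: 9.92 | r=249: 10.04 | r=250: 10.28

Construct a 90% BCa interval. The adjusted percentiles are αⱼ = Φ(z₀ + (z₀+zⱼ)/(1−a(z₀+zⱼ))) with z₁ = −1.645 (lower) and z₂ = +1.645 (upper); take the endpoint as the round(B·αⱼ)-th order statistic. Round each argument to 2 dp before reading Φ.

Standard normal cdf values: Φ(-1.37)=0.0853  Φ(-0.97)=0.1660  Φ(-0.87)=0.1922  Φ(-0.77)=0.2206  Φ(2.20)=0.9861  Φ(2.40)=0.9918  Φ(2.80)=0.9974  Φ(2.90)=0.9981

Lower: z₀ + z₁ = 0.391 + (-1.645) = -1.254; 1 − a(z₀+z₁) = 1 − (-0.007)(-1.254) = 0.9912; argument = 0.391 + (-1.254)/0.9912 = -0.8741 → -0.87.
α₁ = Φ(-0.87) = 0.1922; rank = round(250 × 0.1922) = 48; θ*₍48₎ = 7.82.
Upper: z₀ + z₂ = 2.036; 1 − a(z₀+z₂) = 1.0143; argument = 2.3984 → 2.40; α₂ = 0.9918; rank = 248; θ*₍248₎ = 9.92.

(7.82, 9.92)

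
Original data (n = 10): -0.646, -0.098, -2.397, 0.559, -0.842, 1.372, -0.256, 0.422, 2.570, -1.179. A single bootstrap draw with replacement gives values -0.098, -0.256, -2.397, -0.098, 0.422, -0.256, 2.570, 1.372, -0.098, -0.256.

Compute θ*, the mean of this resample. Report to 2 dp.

θ* = 0.09

Mean = ((-0.098) + (-0.256) + (-2.397) + (-0.098) + 0.422 + (-0.256) + 2.570 + 1.372 + (-0.098) + (-0.256)) / 10 = 0.9050 / 10 = 0.09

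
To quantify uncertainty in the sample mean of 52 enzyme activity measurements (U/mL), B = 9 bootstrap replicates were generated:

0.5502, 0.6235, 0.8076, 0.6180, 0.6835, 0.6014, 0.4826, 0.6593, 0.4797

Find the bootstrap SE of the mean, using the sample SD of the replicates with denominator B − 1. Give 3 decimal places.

SE* = 0.102

Bootstrap SE is the standard deviation of the 9 replicate means.
Mean of replicates: (0.5502 + 0.6235 + 0.8076 + 0.6180 + 0.6835 + 0.6014 + 0.4826 + 0.6593 + 0.4797) / 9 = 5.50580 / 9 = 0.61176
Sum of squared deviations: (−0.06156)² + (+0.01174)² + (+0.19584)² + (+0.00624)² + (+0.07174)² + (−0.01036)² + (−0.12916)² + (+0.04754)² + (−0.13206)² = 0.08396
Variance = 0.08396 / 8 = 0.01049
SE* = √0.01049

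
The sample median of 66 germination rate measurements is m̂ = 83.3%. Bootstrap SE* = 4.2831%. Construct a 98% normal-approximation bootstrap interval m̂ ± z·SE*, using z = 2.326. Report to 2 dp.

Margin = 2.326 × 4.2831 = 9.962
Interval: 83.3 ± 9.962

(73.34, 93.26)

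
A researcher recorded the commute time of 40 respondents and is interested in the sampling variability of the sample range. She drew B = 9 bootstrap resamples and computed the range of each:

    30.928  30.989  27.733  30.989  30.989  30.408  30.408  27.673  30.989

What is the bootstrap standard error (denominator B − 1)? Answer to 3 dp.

SE* = 1.393

Bootstrap SE is the standard deviation of the 9 replicate ranges.
Mean of replicates: (30.928 + 30.989 + 27.733 + 30.989 + 30.989 + 30.408 + 30.408 + 27.673 + 30.989) / 9 = 271.1060 / 9 = 30.1229
Sum of squared deviations: (+0.8051)² + (+0.8661)² + (−2.3899)² + (+0.8661)² + (+0.8661)² + (+0.2851)² + (+0.2851)² + (−2.4499)² + (+0.8661)² = 15.5249
Variance = 15.5249 / 8 = 1.9406
SE* = √1.9406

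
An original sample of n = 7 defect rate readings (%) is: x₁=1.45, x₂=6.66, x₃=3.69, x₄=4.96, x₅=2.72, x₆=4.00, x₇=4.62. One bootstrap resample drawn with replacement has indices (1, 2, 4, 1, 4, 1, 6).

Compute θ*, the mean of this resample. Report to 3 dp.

θ* = 3.561

Resample values: 1.45, 6.66, 4.96, 1.45, 4.96, 1.45, 4.00.
Mean = (1.45 + 6.66 + 4.96 + 1.45 + 4.96 + 1.45 + 4.00) / 7 = 24.930 / 7 = 3.561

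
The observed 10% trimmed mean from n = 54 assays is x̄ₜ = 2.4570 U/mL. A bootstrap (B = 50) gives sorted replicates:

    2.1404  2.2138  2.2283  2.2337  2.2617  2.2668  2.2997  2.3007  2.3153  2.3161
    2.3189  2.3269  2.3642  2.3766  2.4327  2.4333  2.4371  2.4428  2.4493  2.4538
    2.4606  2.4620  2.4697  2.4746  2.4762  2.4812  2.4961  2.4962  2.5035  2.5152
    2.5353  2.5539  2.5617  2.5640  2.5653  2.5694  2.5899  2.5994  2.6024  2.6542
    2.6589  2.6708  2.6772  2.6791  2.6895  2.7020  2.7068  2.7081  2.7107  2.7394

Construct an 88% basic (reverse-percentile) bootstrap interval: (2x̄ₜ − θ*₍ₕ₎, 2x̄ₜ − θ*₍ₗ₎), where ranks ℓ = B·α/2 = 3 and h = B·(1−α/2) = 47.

Percentile endpoints at ranks 3 and 47: θ*₍3₎ = 2.2283, θ*₍47₎ = 2.7068.
Basic interval reflects these around x̄ₜ:
  lower = 2 × 2.4570 − 2.7068 = 2.2072
  upper = 2 × 2.4570 − 2.2283 = 2.6857

(2.2072, 2.6857)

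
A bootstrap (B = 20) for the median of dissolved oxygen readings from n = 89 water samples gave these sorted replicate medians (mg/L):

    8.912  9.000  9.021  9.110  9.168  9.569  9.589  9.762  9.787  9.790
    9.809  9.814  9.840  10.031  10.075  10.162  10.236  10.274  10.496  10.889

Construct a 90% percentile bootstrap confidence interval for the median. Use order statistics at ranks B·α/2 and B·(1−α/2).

α = 0.10; lower rank = 20 × 0.050 = 1; upper rank = 20 × 0.950 = 19.
The 1st smallest replicate is 8.912; the 19th is 10.496.

(8.912, 10.496)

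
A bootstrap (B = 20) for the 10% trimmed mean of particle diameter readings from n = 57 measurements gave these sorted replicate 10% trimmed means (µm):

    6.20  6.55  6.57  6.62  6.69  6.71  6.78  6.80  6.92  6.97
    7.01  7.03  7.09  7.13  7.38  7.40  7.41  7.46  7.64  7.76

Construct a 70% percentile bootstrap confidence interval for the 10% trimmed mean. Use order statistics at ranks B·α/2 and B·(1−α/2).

α = 0.30; lower rank = 20 × 0.150 = 3; upper rank = 20 × 0.850 = 17.
The 3rd smallest replicate is 6.57; the 17th is 7.41.

(6.57, 7.41)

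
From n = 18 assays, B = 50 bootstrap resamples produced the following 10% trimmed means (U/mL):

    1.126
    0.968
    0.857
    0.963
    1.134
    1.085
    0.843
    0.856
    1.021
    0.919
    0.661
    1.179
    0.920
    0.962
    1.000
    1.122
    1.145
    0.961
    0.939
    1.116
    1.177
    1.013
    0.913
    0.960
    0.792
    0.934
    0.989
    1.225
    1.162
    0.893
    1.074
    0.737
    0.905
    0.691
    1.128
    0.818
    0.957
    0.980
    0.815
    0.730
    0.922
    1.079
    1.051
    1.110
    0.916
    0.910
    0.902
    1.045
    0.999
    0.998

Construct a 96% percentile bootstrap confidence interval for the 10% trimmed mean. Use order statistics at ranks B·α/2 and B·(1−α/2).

Sorted replicates: 0.661, 0.691, 0.730, 0.737, 0.792, 0.815, 0.818, 0.843, 0.856, 0.857, 0.893, 0.902, 0.905, 0.910, 0.913, 0.916, 0.919, 0.920, 0.922, 0.934, 0.939, 0.957, 0.960, 0.961, 0.962, 0.963, 0.968, 0.980, 0.989, 0.998, 0.999, 1.000, 1.013, 1.021, 1.045, 1.051, 1.074, 1.079, 1.085, 1.110, 1.116, 1.122, 1.126, 1.128, 1.134, 1.145, 1.162, 1.177, 1.179, 1.225
α = 0.04; lower rank = 50 × 0.020 = 1; upper rank = 50 × 0.980 = 49.
The 1st smallest replicate is 0.661; the 49th is 1.179.

(0.661, 1.179)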